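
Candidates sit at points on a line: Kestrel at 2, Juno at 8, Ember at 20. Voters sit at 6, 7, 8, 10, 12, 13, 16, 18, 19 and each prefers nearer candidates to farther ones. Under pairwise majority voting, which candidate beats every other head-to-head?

With single-peaked preferences on a line, the Condorcet winner is the candidate closest to the median voter.
The median voter (position 12) is closest to Juno at 8.
Check: Juno vs Ember — voters closer to Juno: 6 of 9.

Juno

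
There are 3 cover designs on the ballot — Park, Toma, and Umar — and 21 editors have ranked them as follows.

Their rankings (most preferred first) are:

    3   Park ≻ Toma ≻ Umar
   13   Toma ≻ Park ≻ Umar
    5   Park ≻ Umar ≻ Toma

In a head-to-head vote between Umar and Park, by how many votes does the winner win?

21

Ballots ranking Umar above Park: 0.
Ballots ranking Park above Umar: 3+13+5 = 21.
Park wins 21–0, a margin of 21.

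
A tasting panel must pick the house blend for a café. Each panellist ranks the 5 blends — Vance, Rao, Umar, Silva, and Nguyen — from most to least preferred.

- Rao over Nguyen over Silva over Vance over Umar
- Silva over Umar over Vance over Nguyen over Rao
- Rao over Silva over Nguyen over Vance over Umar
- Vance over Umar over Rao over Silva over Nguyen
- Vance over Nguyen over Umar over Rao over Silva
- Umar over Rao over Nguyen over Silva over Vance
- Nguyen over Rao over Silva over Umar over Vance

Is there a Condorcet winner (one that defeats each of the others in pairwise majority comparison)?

Head-to-head results (7 voters total):
Vance vs Rao: Rao wins 4–3.
Vance vs Umar: Vance wins 4–3.
Vance vs Silva: Silva wins 5–2.
Vance vs Nguyen: Nguyen wins 4–3.
Rao vs Umar: Umar wins 4–3.
Rao vs Silva: Rao wins 6–1.
Rao vs Nguyen: Rao wins 4–3.
Umar vs Silva: Silva wins 4–3.
Umar vs Nguyen: Nguyen wins 4–3.
Silva vs Nguyen: Nguyen wins 4–3.
No candidate beats all others: Vance beats Umar beats Rao beats Vance, a majority cycle.

No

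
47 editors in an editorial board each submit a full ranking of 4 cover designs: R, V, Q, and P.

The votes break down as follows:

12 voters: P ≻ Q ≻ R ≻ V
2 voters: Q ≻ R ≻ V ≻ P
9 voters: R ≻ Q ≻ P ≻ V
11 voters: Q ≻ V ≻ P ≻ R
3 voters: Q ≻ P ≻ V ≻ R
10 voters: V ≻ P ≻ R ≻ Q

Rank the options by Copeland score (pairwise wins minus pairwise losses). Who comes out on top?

Q

Pairwise results:
  R vs V: V wins 24–23.
  R vs Q: Q wins 28–19.
  R vs P: P wins 36–11.
  V vs Q: Q wins 37–10.
  V vs P: P wins 24–23.
  Q vs P: Q wins 25–22.
Copeland scores (wins − losses):
  R: 0 − 3 = -3
  V: 1 − 2 = -1
  Q: 3 − 0 = 3
  P: 2 − 1 = 1
Q has the best Copeland score.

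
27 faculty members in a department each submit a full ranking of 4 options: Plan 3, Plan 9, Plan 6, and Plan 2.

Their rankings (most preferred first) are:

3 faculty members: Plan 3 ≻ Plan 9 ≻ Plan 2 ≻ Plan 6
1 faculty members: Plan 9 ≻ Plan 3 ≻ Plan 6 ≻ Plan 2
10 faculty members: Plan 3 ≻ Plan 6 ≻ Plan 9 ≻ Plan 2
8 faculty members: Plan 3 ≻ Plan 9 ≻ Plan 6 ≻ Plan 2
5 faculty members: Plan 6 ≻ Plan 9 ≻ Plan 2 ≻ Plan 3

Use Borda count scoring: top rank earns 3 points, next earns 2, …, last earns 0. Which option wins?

Plan 3

Borda scores:
  Plan 3: 3·3 + 2 + 10·3 + 8·3 + 5·0 = 65
  Plan 9: 3·2 + 3 + 10·1 + 8·2 + 5·2 = 45
  Plan 6: 3·0 + 1 + 10·2 + 8·1 + 5·3 = 44
  Plan 2: 3·1 + 0 + 10·0 + 8·0 + 5·1 = 8
Plan 3 has the highest total.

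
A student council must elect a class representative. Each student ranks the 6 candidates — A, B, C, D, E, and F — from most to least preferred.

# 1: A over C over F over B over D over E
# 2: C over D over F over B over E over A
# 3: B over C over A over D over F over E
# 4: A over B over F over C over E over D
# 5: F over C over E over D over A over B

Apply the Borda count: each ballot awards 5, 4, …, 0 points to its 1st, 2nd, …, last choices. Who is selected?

Borda scores:
  A: 5 + 0 + 3 + 5 + 1 = 14
  B: 2 + 2 + 5 + 4 + 0 = 13
  C: 4 + 5 + 4 + 2 + 4 = 19
  D: 1 + 4 + 2 + 0 + 2 = 9
  E: 0 + 1 + 0 + 1 + 3 = 5
  F: 3 + 3 + 1 + 3 + 5 = 15
C has the highest total.

C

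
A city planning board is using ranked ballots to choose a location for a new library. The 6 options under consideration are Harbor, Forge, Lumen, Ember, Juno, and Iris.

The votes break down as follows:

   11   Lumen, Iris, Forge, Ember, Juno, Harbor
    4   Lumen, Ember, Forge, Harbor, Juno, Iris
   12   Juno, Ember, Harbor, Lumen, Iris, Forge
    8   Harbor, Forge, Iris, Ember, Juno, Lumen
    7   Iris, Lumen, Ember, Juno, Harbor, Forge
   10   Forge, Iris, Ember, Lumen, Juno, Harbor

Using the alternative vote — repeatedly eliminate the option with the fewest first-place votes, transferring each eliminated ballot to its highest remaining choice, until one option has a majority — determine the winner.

Round 1: Lumen 15, Juno 12, Forge 10, Harbor 8, Iris 7, Ember 0. Ember has the fewest and is eliminated.
Round 2: Lumen 15, Juno 12, Forge 10, Harbor 8, Iris 7. Iris has the fewest and is eliminated.
Round 3: Lumen 22, Juno 12, Forge 10, Harbor 8. Harbor has the fewest and is eliminated.
Round 4: Lumen 22, Forge 18, Juno 12. Juno has the fewest and is eliminated.
Round 5: Lumen 34, Forge 18. Lumen has a majority.

Lumen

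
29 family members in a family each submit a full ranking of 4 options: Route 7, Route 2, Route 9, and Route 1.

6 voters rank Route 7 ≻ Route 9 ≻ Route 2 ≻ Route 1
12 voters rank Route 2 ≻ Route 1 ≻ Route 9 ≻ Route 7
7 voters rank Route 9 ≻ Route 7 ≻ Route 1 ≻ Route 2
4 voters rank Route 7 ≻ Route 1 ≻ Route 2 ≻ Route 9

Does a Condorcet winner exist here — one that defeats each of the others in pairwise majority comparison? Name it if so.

Head-to-head results (29 voters total):
Route 7 vs Route 2: Route 7 wins 17–12.
Route 7 vs Route 9: Route 9 wins 19–10.
Route 7 vs Route 1: Route 7 wins 17–12.
Route 2 vs Route 9: Route 2 wins 16–13.
Route 2 vs Route 1: Route 2 wins 18–11.
Route 9 vs Route 1: Route 1 wins 16–13.
No candidate beats all others: Route 7 beats Route 2 beats Route 9 beats Route 7, a majority cycle.

There is no Condorcet winner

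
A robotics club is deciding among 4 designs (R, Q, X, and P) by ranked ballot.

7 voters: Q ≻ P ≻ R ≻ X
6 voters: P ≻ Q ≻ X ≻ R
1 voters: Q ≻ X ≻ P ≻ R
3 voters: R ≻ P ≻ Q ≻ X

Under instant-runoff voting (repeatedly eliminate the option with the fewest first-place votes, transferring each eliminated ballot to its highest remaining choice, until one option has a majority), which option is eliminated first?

Round 1: Q 8, P 6, R 3, X 0. X has the fewest and is eliminated.
Round 2: Q 8, P 6, R 3. R has the fewest and is eliminated.
Round 3: P 9, Q 8. P has a majority.

X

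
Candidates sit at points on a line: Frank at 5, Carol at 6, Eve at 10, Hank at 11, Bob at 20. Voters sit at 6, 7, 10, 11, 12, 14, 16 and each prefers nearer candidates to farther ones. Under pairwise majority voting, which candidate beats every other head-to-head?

Hank

With single-peaked preferences on a line, the Condorcet winner is the candidate closest to the median voter.
The median voter (position 11) is closest to Hank at 11.
Check: Hank vs Eve — voters closer to Hank: 4 of 7.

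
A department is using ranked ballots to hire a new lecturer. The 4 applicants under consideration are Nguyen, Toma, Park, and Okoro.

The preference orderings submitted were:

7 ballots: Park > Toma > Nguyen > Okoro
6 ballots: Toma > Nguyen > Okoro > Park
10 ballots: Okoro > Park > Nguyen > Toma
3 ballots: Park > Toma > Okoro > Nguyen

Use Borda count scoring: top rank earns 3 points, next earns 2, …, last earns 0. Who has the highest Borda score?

Park

Borda scores:
  Nguyen: 7·1 + 6·2 + 10·1 + 3·0 = 29
  Toma: 7·2 + 6·3 + 10·0 + 3·2 = 38
  Park: 7·3 + 6·0 + 10·2 + 3·3 = 50
  Okoro: 7·0 + 6·1 + 10·3 + 3·1 = 39
Park has the highest total.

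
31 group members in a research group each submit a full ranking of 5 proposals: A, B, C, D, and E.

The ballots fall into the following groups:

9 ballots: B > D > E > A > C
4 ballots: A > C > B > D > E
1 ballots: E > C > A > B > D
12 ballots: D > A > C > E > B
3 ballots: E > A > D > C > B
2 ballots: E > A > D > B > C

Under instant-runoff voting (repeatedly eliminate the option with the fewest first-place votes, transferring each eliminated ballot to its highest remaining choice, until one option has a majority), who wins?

Round 1: D 12, B 9, E 6, A 4, C 0. C has the fewest and is eliminated.
Round 2: D 12, B 9, E 6, A 4. A has the fewest and is eliminated.
Round 3: B 13, D 12, E 6. E has the fewest and is eliminated.
Round 4: D 17, B 14. D has a majority.

D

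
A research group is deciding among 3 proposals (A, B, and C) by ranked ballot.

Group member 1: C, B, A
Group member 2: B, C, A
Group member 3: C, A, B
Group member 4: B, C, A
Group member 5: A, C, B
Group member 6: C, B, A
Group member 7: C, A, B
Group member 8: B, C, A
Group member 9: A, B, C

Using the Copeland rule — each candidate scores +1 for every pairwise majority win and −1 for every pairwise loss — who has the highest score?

C

Pairwise results:
  A vs B: B wins 5–4.
  A vs C: C wins 7–2.
  B vs C: C wins 5–4.
Copeland scores (wins − losses):
  A: 0 − 2 = -2
  B: 1 − 1 = 0
  C: 2 − 0 = 2
C has the best Copeland score.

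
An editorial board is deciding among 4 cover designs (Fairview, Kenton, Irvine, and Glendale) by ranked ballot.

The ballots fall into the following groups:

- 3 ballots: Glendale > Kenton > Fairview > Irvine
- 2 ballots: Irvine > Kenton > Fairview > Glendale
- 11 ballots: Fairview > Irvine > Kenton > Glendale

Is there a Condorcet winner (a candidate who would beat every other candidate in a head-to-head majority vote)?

Yes

Head-to-head results (16 voters total):
Fairview vs Kenton: Fairview wins 11–5.
Fairview vs Irvine: Fairview wins 14–2.
Fairview vs Glendale: Fairview wins 13–3.
Kenton vs Irvine: Irvine wins 13–3.
Kenton vs Glendale: Kenton wins 13–3.
Irvine vs Glendale: Irvine wins 13–3.
Fairview beats each rival — Kenton (11–5), Irvine (14–2), Glendale (13–3) — so Fairview is the Condorcet winner.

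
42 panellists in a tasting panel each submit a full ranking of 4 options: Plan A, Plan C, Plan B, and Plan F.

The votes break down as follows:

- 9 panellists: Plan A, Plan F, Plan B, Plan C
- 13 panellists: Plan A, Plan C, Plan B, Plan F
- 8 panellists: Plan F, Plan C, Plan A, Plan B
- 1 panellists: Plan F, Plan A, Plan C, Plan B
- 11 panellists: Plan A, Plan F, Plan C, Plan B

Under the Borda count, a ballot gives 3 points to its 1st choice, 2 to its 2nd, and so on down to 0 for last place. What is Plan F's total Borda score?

67

Borda scores:
  Plan A: 9·3 + 13·3 + 8·1 + 2 + 11·3 = 109
  Plan C: 9·0 + 13·2 + 8·2 + 1 + 11·1 = 54
  Plan B: 9·1 + 13·1 + 8·0 + 0 + 11·0 = 22
  Plan F: 9·2 + 13·0 + 8·3 + 3 + 11·2 = 67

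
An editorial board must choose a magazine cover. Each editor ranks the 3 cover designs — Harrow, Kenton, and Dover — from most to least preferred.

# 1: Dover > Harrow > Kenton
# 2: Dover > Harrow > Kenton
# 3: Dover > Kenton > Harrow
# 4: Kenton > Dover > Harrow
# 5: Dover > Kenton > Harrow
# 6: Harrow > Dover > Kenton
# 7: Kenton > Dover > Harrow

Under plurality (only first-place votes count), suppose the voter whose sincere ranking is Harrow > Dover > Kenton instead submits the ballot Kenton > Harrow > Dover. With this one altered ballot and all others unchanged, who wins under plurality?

Dover

First-place totals with the altered ballot: Harrow 0, Kenton 3, Dover 4.
The winner is unchanged: still Dover.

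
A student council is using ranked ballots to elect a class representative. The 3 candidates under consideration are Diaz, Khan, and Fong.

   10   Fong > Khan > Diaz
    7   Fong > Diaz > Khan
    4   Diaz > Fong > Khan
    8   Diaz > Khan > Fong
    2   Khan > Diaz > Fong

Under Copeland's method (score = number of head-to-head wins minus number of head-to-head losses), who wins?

Pairwise results:
  Diaz vs Khan: Diaz wins 19–12.
  Diaz vs Fong: Fong wins 17–14.
  Khan vs Fong: Fong wins 21–10.
Copeland scores (wins − losses):
  Diaz: 1 − 1 = 0
  Khan: 0 − 2 = -2
  Fong: 2 − 0 = 2
Fong has the best Copeland score.

Fong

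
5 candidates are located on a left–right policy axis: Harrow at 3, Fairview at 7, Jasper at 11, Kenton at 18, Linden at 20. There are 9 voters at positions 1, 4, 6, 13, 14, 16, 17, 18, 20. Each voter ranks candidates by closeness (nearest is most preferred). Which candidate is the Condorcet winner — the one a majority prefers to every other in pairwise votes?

Jasper

With single-peaked preferences on a line, the Condorcet winner is the candidate closest to the median voter.
The median voter (position 14) is closest to Jasper at 11.
Check: Jasper vs Fairview — voters closer to Jasper: 6 of 9.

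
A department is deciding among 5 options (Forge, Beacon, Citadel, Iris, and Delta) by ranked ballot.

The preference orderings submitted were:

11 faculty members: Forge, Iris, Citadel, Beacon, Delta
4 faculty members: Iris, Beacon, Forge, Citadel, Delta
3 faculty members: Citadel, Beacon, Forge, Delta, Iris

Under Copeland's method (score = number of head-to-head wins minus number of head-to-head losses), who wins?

Forge

Pairwise results:
  Forge vs Beacon: Forge wins 11–7.
  Forge vs Citadel: Forge wins 15–3.
  Forge vs Iris: Forge wins 14–4.
  Forge vs Delta: Forge wins 18–0.
  Beacon vs Citadel: Citadel wins 14–4.
  Beacon vs Iris: Iris wins 15–3.
  Beacon vs Delta: Beacon wins 18–0.
  Citadel vs Iris: Iris wins 15–3.
  Citadel vs Delta: Citadel wins 18–0.
  Iris vs Delta: Iris wins 15–3.
Copeland scores (wins − losses):
  Forge: 4 − 0 = 4
  Beacon: 1 − 3 = -2
  Citadel: 2 − 2 = 0
  Iris: 3 − 1 = 2
  Delta: 0 − 4 = -4
Forge has the best Copeland score.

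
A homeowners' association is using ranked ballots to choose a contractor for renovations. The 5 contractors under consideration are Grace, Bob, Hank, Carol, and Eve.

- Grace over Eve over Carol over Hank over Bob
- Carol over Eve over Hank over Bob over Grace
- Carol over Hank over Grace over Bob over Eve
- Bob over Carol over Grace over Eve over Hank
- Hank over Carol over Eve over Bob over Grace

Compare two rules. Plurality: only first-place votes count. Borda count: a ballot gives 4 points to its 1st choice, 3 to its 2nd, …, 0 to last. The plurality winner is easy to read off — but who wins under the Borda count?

Plurality first-place counts: Grace 1, Bob 1, Hank 1, Carol 2, Eve 0 → Carol.
Borda totals: Grace 8, Bob 7, Hank 10, Carol 16, Eve 9 → Carol.

Carol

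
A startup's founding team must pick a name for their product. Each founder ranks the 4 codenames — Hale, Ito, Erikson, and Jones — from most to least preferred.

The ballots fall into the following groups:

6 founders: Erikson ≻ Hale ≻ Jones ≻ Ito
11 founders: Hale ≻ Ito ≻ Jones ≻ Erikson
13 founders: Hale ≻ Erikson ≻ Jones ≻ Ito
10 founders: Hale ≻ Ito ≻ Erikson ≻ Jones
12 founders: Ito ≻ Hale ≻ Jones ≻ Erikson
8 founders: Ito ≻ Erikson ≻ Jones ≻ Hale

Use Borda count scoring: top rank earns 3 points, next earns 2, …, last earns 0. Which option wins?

Hale

Borda scores:
  Hale: 6·2 + 11·3 + 13·3 + 10·3 + 12·2 + 8·0 = 138
  Ito: 6·0 + 11·2 + 13·0 + 10·2 + 12·3 + 8·3 = 102
  Erikson: 6·3 + 11·0 + 13·2 + 10·1 + 12·0 + 8·2 = 70
  Jones: 6·1 + 11·1 + 13·1 + 10·0 + 12·1 + 8·1 = 50
Hale has the highest total.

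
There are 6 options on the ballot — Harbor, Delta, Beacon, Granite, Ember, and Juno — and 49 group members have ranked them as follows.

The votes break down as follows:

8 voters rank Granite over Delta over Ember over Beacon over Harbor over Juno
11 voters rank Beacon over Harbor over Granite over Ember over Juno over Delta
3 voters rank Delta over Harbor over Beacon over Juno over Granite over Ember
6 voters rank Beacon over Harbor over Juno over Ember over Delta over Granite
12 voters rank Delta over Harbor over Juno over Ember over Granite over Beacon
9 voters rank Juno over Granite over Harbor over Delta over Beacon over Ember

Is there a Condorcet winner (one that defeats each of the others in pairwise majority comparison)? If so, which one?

None — there is no Condorcet winner

Head-to-head results (49 voters total):
Harbor vs Delta: Harbor wins 26–23.
Harbor vs Beacon: Beacon wins 25–24.
Harbor vs Granite: Harbor wins 32–17.
Harbor vs Ember: Harbor wins 41–8.
Harbor vs Juno: Harbor wins 40–9.
Delta vs Beacon: Delta wins 32–17.
Delta vs Granite: Granite wins 28–21.
Delta vs Ember: Delta wins 32–17.
Delta vs Juno: Juno wins 26–23.
Beacon vs Granite: Granite wins 29–20.
Beacon vs Ember: Beacon wins 29–20.
Beacon vs Juno: Beacon wins 28–21.
Granite vs Ember: Granite wins 31–18.
Granite vs Juno: Juno wins 30–19.
Ember vs Juno: Juno wins 30–19.
No candidate beats all others: Harbor beats Delta beats Beacon beats Harbor, a majority cycle.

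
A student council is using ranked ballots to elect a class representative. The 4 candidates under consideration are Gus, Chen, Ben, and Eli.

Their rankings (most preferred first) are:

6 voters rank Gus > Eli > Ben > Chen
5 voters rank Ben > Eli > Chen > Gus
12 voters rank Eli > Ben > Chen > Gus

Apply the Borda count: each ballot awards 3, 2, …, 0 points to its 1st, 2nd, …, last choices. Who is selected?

Borda scores:
  Gus: 6·3 + 5·0 + 12·0 = 18
  Chen: 6·0 + 5·1 + 12·1 = 17
  Ben: 6·1 + 5·3 + 12·2 = 45
  Eli: 6·2 + 5·2 + 12·3 = 58
Eli has the highest total.

Eli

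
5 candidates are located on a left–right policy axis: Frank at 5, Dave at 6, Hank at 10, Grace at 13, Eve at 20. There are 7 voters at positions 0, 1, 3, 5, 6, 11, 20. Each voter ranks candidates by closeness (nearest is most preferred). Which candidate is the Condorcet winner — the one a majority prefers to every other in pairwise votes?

Frank

With single-peaked preferences on a line, the Condorcet winner is the candidate closest to the median voter.
The median voter (position 5) is closest to Frank at 5.
Check: Frank vs Grace — voters closer to Frank: 5 of 7.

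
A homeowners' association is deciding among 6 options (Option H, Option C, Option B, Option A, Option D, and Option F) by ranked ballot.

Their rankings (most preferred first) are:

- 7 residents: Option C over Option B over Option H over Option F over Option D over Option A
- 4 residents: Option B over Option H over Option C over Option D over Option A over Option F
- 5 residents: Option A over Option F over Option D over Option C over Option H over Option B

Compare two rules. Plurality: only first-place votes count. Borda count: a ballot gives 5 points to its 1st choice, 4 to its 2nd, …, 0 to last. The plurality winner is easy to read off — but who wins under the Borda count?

Option C

Plurality first-place counts: Option H 0, Option C 7, Option B 4, Option A 5, Option D 0, Option F 0 → Option C.
Borda totals: Option H 42, Option C 57, Option B 48, Option A 29, Option D 30, Option F 34 → Option C.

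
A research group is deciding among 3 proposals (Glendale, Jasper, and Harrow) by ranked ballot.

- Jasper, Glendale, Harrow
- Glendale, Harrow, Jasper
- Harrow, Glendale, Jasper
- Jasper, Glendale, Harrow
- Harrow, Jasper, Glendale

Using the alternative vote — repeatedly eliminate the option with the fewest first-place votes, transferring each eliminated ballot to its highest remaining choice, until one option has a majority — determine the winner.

Harrow

Round 1: Jasper 2, Harrow 2, Glendale 1. Glendale has the fewest and is eliminated.
Round 2: Harrow 3, Jasper 2. Harrow has a majority.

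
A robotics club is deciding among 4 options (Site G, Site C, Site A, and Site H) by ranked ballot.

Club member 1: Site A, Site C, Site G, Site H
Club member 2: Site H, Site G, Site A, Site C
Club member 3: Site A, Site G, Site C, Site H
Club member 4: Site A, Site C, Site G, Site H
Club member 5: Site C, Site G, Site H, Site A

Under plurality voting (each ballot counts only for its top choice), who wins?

Site A

First-place vote totals:
  Site G: 0
  Site C: 1
  Site A: 3
  Site H: 1
Site A has the most first-place votes.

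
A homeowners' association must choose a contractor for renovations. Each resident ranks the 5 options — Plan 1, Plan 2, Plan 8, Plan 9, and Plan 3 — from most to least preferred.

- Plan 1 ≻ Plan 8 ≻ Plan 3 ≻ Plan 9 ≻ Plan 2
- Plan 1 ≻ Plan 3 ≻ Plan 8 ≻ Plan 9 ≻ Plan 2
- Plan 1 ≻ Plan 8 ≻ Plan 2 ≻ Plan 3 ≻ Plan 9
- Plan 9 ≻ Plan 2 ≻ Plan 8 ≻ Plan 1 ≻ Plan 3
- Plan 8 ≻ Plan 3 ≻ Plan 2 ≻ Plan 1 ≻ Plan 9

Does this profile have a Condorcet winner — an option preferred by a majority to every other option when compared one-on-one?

Head-to-head results (5 voters total):
Plan 1 vs Plan 2: Plan 1 wins 3–2.
Plan 1 vs Plan 8: Plan 1 wins 3–2.
Plan 1 vs Plan 9: Plan 1 wins 4–1.
Plan 1 vs Plan 3: Plan 1 wins 4–1.
Plan 2 vs Plan 8: Plan 8 wins 4–1.
Plan 2 vs Plan 9: Plan 9 wins 3–2.
Plan 2 vs Plan 3: Plan 3 wins 3–2.
Plan 8 vs Plan 9: Plan 8 wins 4–1.
Plan 8 vs Plan 3: Plan 8 wins 4–1.
Plan 9 vs Plan 3: Plan 3 wins 4–1.
Plan 1 beats each rival — Plan 2 (3–2), Plan 8 (3–2), Plan 9 (4–1), Plan 3 (4–1) — so Plan 1 is the Condorcet winner.

Yes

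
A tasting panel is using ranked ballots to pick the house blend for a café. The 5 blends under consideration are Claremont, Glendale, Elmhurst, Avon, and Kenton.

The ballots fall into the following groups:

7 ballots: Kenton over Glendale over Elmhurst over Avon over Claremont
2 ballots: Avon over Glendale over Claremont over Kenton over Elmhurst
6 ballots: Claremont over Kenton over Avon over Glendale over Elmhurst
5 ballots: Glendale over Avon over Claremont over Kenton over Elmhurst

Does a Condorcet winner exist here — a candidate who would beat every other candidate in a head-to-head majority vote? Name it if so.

There is no Condorcet winner

Head-to-head results (20 voters total):
Claremont vs Glendale: Glendale wins 14–6.
Claremont vs Elmhurst: Claremont wins 13–7.
Claremont vs Avon: Avon wins 14–6.
Claremont vs Kenton: Claremont wins 13–7.
Glendale vs Elmhurst: Glendale wins 20–0.
Glendale vs Avon: Glendale wins 12–8.
Glendale vs Kenton: Kenton wins 13–7.
Elmhurst vs Avon: Avon wins 13–7.
Elmhurst vs Kenton: Kenton wins 20–0.
Avon vs Kenton: Kenton wins 13–7.
No candidate beats all others: Claremont beats Kenton beats Glendale beats Claremont, a majority cycle.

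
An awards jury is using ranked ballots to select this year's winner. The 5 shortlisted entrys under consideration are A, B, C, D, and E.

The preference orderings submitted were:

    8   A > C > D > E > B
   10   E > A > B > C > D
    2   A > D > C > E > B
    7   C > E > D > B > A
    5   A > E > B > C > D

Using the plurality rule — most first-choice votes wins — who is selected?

First-place vote totals:
  A: 15
  B: 0
  C: 7
  D: 0
  E: 10
A has the most first-place votes.

A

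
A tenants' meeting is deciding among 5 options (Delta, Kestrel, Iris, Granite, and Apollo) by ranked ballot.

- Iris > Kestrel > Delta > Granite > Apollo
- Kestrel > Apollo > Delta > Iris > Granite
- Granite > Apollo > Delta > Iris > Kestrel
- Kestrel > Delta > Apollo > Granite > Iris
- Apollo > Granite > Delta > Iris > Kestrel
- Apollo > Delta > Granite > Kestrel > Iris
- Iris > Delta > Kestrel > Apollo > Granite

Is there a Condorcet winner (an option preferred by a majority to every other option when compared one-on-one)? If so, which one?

Head-to-head results (7 voters total):
Delta vs Kestrel: Delta wins 4–3.
Delta vs Iris: Delta wins 5–2.
Delta vs Granite: Delta wins 5–2.
Delta vs Apollo: Apollo wins 4–3.
Kestrel vs Iris: Iris wins 4–3.
Kestrel vs Granite: Kestrel wins 4–3.
Kestrel vs Apollo: Kestrel wins 4–3.
Iris vs Granite: Granite wins 4–3.
Iris vs Apollo: Apollo wins 5–2.
Granite vs Apollo: Apollo wins 5–2.
No candidate beats all others: Delta beats Kestrel beats Apollo beats Delta, a majority cycle.

No Condorcet winner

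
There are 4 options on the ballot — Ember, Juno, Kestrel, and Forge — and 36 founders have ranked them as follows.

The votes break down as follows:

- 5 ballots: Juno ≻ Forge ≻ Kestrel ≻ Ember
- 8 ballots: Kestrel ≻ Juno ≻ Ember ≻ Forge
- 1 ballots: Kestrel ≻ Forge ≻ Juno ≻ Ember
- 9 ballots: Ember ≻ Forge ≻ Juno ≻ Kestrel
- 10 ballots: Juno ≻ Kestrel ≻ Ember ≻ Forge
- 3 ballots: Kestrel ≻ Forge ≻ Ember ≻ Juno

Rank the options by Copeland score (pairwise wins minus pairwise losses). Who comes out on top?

Pairwise results:
  Ember vs Juno: Juno wins 24–12.
  Ember vs Kestrel: Kestrel wins 27–9.
  Ember vs Forge: Ember wins 27–9.
  Juno vs Kestrel: Juno wins 24–12.
  Juno vs Forge: Juno wins 23–13.
  Kestrel vs Forge: Kestrel wins 22–14.
Copeland scores (wins − losses):
  Ember: 1 − 2 = -1
  Juno: 3 − 0 = 3
  Kestrel: 2 − 1 = 1
  Forge: 0 − 3 = -3
Juno has the best Copeland score.

Juno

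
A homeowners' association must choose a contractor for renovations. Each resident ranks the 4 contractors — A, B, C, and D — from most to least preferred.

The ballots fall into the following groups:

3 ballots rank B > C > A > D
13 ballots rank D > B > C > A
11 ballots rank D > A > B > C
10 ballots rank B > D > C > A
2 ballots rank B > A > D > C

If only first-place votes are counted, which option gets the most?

D

First-place vote totals:
  A: 0
  B: 15
  C: 0
  D: 24
D has the most first-place votes.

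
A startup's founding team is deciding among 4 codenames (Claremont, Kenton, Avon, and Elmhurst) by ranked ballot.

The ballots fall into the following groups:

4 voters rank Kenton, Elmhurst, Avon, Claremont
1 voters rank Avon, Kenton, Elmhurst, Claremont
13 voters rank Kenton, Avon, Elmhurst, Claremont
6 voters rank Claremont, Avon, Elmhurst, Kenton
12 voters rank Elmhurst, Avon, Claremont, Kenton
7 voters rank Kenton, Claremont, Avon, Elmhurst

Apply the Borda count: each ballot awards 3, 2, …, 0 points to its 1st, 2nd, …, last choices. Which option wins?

Borda scores:
  Claremont: 4·0 + 0 + 13·0 + 6·3 + 12·1 + 7·2 = 44
  Kenton: 4·3 + 2 + 13·3 + 6·0 + 12·0 + 7·3 = 74
  Avon: 4·1 + 3 + 13·2 + 6·2 + 12·2 + 7·1 = 76
  Elmhurst: 4·2 + 1 + 13·1 + 6·1 + 12·3 + 7·0 = 64
Avon has the highest total.

Avon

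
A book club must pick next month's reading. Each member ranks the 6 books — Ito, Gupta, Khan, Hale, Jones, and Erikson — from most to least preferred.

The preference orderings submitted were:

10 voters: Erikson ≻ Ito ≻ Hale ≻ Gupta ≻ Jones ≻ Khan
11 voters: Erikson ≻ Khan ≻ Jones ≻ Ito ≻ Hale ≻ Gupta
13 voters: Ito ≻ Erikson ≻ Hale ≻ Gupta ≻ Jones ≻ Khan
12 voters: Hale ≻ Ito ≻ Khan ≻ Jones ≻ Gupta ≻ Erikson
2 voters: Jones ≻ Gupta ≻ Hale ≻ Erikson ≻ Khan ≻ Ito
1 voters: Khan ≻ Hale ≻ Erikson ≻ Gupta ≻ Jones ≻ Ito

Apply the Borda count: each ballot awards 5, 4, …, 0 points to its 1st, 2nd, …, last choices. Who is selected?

Borda scores:
  Ito: 10·4 + 11·2 + 13·5 + 12·4 + 2·0 + 0 = 175
  Gupta: 10·2 + 11·0 + 13·2 + 12·1 + 2·4 + 2 = 68
  Khan: 10·0 + 11·4 + 13·0 + 12·3 + 2·1 + 5 = 87
  Hale: 10·3 + 11·1 + 13·3 + 12·5 + 2·3 + 4 = 150
  Jones: 10·1 + 11·3 + 13·1 + 12·2 + 2·5 + 1 = 91
  Erikson: 10·5 + 11·5 + 13·4 + 12·0 + 2·2 + 3 = 164
Ito has the highest total.

Ito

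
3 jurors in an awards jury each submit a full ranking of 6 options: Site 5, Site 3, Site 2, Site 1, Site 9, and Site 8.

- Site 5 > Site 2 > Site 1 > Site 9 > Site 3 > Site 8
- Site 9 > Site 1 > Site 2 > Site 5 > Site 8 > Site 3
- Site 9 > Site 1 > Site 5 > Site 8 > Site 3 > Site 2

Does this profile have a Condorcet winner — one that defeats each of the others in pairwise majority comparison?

Yes

Head-to-head results (3 voters total):
Site 5 vs Site 3: Site 5 wins 3–0.
Site 5 vs Site 2: Site 5 wins 2–1.
Site 5 vs Site 1: Site 1 wins 2–1.
Site 5 vs Site 9: Site 9 wins 2–1.
Site 5 vs Site 8: Site 5 wins 3–0.
Site 3 vs Site 2: Site 2 wins 2–1.
Site 3 vs Site 1: Site 1 wins 3–0.
Site 3 vs Site 9: Site 9 wins 3–0.
Site 3 vs Site 8: Site 8 wins 2–1.
Site 2 vs Site 1: Site 1 wins 2–1.
Site 2 vs Site 9: Site 9 wins 2–1.
Site 2 vs Site 8: Site 2 wins 2–1.
Site 1 vs Site 9: Site 9 wins 2–1.
Site 1 vs Site 8: Site 1 wins 3–0.
Site 9 vs Site 8: Site 9 wins 3–0.
Site 9 beats each rival — Site 5 (2–1), Site 3 (3–0), Site 2 (2–1), Site 1 (2–1), Site 8 (3–0) — so Site 9 is the Condorcet winner.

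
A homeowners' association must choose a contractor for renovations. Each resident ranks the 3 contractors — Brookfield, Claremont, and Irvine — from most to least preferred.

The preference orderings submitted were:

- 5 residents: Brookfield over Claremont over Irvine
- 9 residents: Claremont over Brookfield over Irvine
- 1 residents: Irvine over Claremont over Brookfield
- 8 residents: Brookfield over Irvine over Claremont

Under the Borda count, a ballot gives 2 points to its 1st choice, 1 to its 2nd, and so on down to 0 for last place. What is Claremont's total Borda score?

Borda scores:
  Brookfield: 5·2 + 9·1 + 0 + 8·2 = 35
  Claremont: 5·1 + 9·2 + 1 + 8·0 = 24
  Irvine: 5·0 + 9·0 + 2 + 8·1 = 10

24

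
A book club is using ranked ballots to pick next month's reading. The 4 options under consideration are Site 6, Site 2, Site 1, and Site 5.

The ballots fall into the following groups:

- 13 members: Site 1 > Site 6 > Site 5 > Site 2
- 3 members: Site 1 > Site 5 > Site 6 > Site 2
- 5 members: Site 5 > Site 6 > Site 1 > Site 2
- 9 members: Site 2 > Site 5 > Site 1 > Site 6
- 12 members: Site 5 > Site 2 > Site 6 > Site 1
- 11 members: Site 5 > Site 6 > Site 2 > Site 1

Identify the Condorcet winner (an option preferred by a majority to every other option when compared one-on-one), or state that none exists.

Site 5

Head-to-head results (53 voters total):
Site 6 vs Site 2: Site 6 wins 32–21.
Site 6 vs Site 1: Site 6 wins 28–25.
Site 6 vs Site 5: Site 5 wins 40–13.
Site 2 vs Site 1: Site 2 wins 32–21.
Site 2 vs Site 5: Site 5 wins 44–9.
Site 1 vs Site 5: Site 5 wins 37–16.
Site 5 beats each rival — Site 6 (40–13), Site 2 (44–9), Site 1 (37–16) — so Site 5 is the Condorcet winner.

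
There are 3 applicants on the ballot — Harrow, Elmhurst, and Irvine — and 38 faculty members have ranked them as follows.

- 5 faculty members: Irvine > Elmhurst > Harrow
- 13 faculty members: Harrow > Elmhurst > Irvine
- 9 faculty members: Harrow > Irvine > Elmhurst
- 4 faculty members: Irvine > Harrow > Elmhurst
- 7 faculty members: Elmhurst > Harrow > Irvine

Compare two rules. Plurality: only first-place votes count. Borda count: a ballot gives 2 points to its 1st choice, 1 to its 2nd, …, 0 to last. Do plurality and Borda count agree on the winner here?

Yes

Plurality first-place counts: Harrow 22, Elmhurst 7, Irvine 9 → Harrow.
Borda totals: Harrow 55, Elmhurst 32, Irvine 27 → Harrow.
The two rules agree on Harrow.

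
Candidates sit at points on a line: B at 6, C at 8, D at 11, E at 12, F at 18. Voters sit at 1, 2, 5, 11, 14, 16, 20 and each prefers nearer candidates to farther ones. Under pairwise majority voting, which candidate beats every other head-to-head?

D

With single-peaked preferences on a line, the Condorcet winner is the candidate closest to the median voter.
The median voter (position 11) is closest to D at 11.
Check: D vs C — voters closer to D: 4 of 7.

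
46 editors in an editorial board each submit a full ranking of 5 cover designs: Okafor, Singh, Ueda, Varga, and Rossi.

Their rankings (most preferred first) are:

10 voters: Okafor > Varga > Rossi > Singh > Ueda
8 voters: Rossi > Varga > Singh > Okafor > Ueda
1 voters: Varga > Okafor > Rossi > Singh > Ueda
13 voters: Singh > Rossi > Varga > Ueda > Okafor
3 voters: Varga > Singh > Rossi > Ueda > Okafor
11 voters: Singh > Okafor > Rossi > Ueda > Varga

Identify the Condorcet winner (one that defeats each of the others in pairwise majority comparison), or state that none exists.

Singh

Head-to-head results (46 voters total):
Okafor vs Singh: Singh wins 35–11.
Okafor vs Ueda: Okafor wins 30–16.
Okafor vs Varga: Varga wins 25–21.
Okafor vs Rossi: Rossi wins 24–22.
Singh vs Ueda: Singh wins 46–0.
Singh vs Varga: Singh wins 24–22.
Singh vs Rossi: Singh wins 27–19.
Ueda vs Varga: Varga wins 35–11.
Ueda vs Rossi: Rossi wins 46–0.
Varga vs Rossi: Rossi wins 32–14.
Singh beats each rival — Okafor (35–11), Ueda (46–0), Varga (24–22), Rossi (27–19) — so Singh is the Condorcet winner.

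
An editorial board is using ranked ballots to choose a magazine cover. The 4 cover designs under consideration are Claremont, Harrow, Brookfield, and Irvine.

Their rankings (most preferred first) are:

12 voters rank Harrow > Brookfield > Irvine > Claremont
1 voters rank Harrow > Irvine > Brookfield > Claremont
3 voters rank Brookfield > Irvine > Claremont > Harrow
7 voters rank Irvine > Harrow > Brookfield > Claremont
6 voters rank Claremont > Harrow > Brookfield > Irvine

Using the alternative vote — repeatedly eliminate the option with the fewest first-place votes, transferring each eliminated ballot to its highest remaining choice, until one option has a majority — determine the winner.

Round 1: Harrow 13, Irvine 7, Claremont 6, Brookfield 3. Brookfield has the fewest and is eliminated.
Round 2: Harrow 13, Irvine 10, Claremont 6. Claremont has the fewest and is eliminated.
Round 3: Harrow 19, Irvine 10. Harrow has a majority.

Harrow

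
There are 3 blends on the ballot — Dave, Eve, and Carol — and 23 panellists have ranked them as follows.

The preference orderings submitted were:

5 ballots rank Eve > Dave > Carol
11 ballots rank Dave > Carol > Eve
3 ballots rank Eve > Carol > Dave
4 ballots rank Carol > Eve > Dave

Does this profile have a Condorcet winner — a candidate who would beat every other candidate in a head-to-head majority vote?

No

Head-to-head results (23 voters total):
Dave vs Eve: Eve wins 12–11.
Dave vs Carol: Dave wins 16–7.
Eve vs Carol: Carol wins 15–8.
No candidate beats all others: Dave beats Carol beats Eve beats Dave, a majority cycle.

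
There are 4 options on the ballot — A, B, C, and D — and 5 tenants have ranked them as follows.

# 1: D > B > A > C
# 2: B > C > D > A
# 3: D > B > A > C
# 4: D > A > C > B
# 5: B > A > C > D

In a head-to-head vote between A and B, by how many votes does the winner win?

3

Ballots ranking A above B: 1.
Ballots ranking B above A: 4.
B wins 4–1, a margin of 3.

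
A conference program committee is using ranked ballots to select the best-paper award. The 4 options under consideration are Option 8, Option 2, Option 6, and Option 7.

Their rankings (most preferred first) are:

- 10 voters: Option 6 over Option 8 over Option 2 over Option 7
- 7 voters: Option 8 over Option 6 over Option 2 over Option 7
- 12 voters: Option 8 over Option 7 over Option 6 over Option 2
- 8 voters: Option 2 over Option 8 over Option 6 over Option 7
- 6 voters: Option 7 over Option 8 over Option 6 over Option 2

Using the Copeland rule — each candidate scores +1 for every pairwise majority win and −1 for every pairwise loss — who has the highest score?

Pairwise results:
  Option 8 vs Option 2: Option 8 wins 35–8.
  Option 8 vs Option 6: Option 8 wins 33–10.
  Option 8 vs Option 7: Option 8 wins 37–6.
  Option 2 vs Option 6: Option 6 wins 35–8.
  Option 2 vs Option 7: Option 2 wins 25–18.
  Option 6 vs Option 7: Option 6 wins 25–18.
Copeland scores (wins − losses):
  Option 8: 3 − 0 = 3
  Option 2: 1 − 2 = -1
  Option 6: 2 − 1 = 1
  Option 7: 0 − 3 = -3
Option 8 has the best Copeland score.

Option 8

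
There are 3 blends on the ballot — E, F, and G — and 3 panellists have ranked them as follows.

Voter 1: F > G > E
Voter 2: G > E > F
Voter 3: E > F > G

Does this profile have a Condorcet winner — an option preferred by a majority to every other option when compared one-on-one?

No

Head-to-head results (3 voters total):
E vs F: E wins 2–1.
E vs G: G wins 2–1.
F vs G: F wins 2–1.
No candidate beats all others: E beats F beats G beats E, a majority cycle.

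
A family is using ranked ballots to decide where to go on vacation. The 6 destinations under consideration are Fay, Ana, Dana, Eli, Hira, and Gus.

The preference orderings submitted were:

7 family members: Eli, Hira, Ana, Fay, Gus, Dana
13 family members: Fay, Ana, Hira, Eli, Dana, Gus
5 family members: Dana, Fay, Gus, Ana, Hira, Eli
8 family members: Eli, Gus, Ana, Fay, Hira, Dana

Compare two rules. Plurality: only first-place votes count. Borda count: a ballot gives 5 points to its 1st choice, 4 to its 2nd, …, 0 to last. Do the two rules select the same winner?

Plurality first-place counts: Fay 13, Ana 0, Dana 5, Eli 15, Hira 0, Gus 0 → Eli.
Borda totals: Fay 115, Ana 107, Dana 38, Eli 101, Hira 80, Gus 54 → Fay.
The two rules disagree: plurality picks Eli, Borda picks Fay.

No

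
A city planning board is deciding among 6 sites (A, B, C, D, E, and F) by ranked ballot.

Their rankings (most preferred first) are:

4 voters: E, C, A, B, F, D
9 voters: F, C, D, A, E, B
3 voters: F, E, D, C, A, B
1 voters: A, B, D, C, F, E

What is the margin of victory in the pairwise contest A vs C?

15

Ballots ranking A above C: 1.
Ballots ranking C above A: 4+9+3 = 16.
C wins 16–1, a margin of 15.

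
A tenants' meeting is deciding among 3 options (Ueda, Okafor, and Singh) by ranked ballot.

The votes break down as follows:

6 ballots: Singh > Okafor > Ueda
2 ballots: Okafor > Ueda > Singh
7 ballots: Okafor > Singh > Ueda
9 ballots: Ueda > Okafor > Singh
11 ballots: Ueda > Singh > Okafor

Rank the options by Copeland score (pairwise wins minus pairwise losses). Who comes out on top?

Ueda

Pairwise results:
  Ueda vs Okafor: Ueda wins 20–15.
  Ueda vs Singh: Ueda wins 22–13.
  Okafor vs Singh: Okafor wins 18–17.
Copeland scores (wins − losses):
  Ueda: 2 − 0 = 2
  Okafor: 1 − 1 = 0
  Singh: 0 − 2 = -2
Ueda has the best Copeland score.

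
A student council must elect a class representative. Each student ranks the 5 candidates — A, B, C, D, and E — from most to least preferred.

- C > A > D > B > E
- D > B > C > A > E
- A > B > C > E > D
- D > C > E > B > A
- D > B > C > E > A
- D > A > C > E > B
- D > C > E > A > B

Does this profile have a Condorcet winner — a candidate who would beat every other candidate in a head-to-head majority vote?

Yes

Head-to-head results (7 voters total):
A vs B: A wins 4–3.
A vs C: C wins 5–2.
A vs D: D wins 5–2.
A vs E: A wins 4–3.
B vs C: C wins 4–3.
B vs D: D wins 6–1.
B vs E: B wins 4–3.
C vs D: D wins 5–2.
C vs E: C wins 7–0.
D vs E: D wins 6–1.
D beats each rival — A (5–2), B (6–1), C (5–2), E (6–1) — so D is the Condorcet winner.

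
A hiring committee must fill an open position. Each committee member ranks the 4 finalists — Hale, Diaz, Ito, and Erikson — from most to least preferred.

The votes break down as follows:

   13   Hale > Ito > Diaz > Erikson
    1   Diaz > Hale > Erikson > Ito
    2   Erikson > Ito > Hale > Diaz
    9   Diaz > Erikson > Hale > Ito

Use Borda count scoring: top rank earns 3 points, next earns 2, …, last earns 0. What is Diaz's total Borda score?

43

Borda scores:
  Hale: 13·3 + 2 + 2·1 + 9·1 = 52
  Diaz: 13·1 + 3 + 2·0 + 9·3 = 43
  Ito: 13·2 + 0 + 2·2 + 9·0 = 30
  Erikson: 13·0 + 1 + 2·3 + 9·2 = 25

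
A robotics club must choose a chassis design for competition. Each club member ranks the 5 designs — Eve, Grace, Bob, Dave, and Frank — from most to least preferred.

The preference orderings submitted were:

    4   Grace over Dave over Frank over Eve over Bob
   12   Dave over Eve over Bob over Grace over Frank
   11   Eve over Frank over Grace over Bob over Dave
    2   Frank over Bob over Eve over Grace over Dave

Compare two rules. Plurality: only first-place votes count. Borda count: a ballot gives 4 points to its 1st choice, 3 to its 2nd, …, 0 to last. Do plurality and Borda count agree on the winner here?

Plurality first-place counts: Eve 11, Grace 4, Bob 0, Dave 12, Frank 2 → Dave.
Borda totals: Eve 88, Grace 52, Bob 41, Dave 60, Frank 49 → Eve.
The two rules disagree: plurality picks Dave, Borda picks Eve.

No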